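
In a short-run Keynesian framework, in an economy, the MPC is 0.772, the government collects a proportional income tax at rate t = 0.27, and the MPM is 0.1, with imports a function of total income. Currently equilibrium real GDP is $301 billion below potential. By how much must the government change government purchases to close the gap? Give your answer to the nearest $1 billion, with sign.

Spending multiplier = 1/(1 − c(1−t) + m) = 1/(1 − 0.772×0.73 + 0.1) = 1/0.53644 ≈ 1.864.
Need ΔY = +$301 billion, so ΔG = ΔY/k = (+$301 billion) × 0.53644 ≈ +$161 billion.
The government should increase government purchases by $161 billion.

+$161 billion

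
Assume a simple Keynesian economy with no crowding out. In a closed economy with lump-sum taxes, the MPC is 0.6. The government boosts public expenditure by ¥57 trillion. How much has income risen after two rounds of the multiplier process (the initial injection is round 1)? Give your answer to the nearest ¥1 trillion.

Round 1 adds ΔG = ¥57 trillion; each later round is MPC = 0.6 times the previous.
After 2 rounds: 57 + 34.2 = ΔG·(1 − c^2)/(1 − c) = 57 × (1 − 0.36)/0.4 ≈ ¥91 trillion.

¥91 trillion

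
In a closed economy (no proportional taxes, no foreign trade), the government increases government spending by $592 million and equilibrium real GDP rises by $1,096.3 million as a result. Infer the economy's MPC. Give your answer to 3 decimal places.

Implied spending multiplier k = ΔY/ΔG = 1,096.3/592 ≈ 1.8519.
Since k = 1/(1 − MPC), MPC = 1 − 1/k = 1 − ΔG/ΔY = 1 − 592/1,096.3 ≈ 0.460.

0.460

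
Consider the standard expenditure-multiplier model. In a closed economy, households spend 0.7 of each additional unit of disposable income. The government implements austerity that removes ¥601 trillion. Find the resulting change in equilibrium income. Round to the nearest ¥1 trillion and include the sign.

−¥2,003 trillion

Government-spending multiplier = 1/(1 − MPC) = 1/(1 − 0.7) = 1/0.3 ≈ 3.333.
ΔY = k × ΔG = (−¥601 trillion) / 0.3 ≈ −¥2,003 trillion.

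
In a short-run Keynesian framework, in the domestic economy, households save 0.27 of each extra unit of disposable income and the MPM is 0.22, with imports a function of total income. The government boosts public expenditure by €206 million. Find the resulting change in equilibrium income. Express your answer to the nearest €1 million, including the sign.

+€420 million

MPC = 1 − MPS = 1 − 0.27 = 0.73.
Government-spending multiplier = 1/(1 − c + m) = 1/(1 − 0.73 + 0.22) = 1/0.49 ≈ 2.041.
ΔY = k × ΔG = (+€206 million) / 0.49 ≈ +€420 million.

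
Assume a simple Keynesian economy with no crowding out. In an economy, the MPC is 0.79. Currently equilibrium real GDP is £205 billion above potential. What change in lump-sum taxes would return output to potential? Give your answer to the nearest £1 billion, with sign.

+£54 billion

Spending multiplier = 1/(1 − MPC) = 1/(1 − 0.79) = 1/0.21 ≈ 4.762.
Tax multiplier = −c·k = −0.79/0.21 ≈ −3.762. Need ΔY = −£205 billion, so ΔT = ΔY/(−c·k) = −(−£205 billion) × 0.21 / 0.79 ≈ +£54 billion.
The government should raise lump-sum taxes by £54 billion.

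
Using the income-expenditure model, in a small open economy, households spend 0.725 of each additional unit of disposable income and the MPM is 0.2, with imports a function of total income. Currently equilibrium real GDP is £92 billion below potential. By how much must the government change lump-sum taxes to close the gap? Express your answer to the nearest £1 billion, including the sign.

Spending multiplier = 1/(1 − c + m) = 1/(1 − 0.725 + 0.2) = 1/0.475 ≈ 2.105.
Tax multiplier = −c·k = −0.725/0.475 ≈ −1.526. Need ΔY = +£92 billion, so ΔT = ΔY/(−c·k) = −(+£92 billion) × 0.475 / 0.725 ≈ −£60 billion.
The government should cut lump-sum taxes by £60 billion.

−£60 billion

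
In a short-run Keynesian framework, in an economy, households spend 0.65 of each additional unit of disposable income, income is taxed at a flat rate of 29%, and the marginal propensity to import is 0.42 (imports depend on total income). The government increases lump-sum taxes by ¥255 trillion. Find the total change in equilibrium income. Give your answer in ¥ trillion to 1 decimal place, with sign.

−¥172.9 trillion

A lump-sum tax change of +¥255 trillion shifts disposable income by −¥255 trillion; first-round consumption changes by −c × ΔT = −0.65 × (+¥255 trillion) = −¥165.75 trillion.
Expenditure multiplier = 1/(1 − c(1−t) + m) = 1/(1 − 0.65×0.71 + 0.42) = 1/0.9585 ≈ 1.043.
The tax multiplier is −c × k ≈ −0.678, so ΔY = k × (−c·ΔT) = (−¥165.75 trillion) / 0.9585 ≈ −¥172.9 trillion.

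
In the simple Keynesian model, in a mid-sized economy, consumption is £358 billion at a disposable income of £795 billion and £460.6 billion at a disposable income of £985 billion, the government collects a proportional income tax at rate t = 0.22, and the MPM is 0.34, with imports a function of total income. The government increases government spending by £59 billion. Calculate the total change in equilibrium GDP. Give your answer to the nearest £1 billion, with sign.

MPC = ΔC/ΔYd = (460.6 − 358)/(985 − 795) = 102.6/190 = 0.54.
Government-spending multiplier = 1/(1 − c(1−t) + m) = 1/(1 − 0.54×0.78 + 0.34) = 1/0.9188 ≈ 1.088.
ΔY = k × ΔG = (+£59 billion) / 0.9188 ≈ +£64 billion.

+£64 billion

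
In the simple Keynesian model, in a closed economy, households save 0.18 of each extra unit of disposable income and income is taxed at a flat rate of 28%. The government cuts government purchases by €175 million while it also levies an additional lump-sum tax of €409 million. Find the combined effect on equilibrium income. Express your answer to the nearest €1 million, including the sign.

−€1,246 million

MPC = 1 − MPS = 1 − 0.18 = 0.82.
Expenditure multiplier = 1/(1 − c(1−t)) = 1/(1 − 0.82×0.72) = 1/0.4096 ≈ 2.441.
ΔG contributes k·ΔG = (−€175 million) / 0.4096 ≈ −€427.2 million.
ΔT of +€409 million changes first-round spending by −c·ΔT = −€335.38 million, contributing k·(−c·ΔT) = (−€335.38 million) / 0.4096 ≈ −€818.8 million.
Net ΔY = k(ΔG − c·ΔT) = (−€510.38 million) / 0.4096 ≈ −€1,246 million.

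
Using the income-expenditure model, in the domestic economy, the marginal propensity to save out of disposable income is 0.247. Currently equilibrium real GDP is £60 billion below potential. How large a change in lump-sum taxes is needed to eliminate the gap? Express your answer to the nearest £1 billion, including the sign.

MPC = 1 − MPS = 1 − 0.247 = 0.753.
Spending multiplier = 1/(1 − MPC) = 1/(1 − 0.753) = 1/0.247 ≈ 4.049.
Tax multiplier = −c·k = −0.753/0.247 ≈ −3.049. Need ΔY = +£60 billion, so ΔT = ΔY/(−c·k) = −(+£60 billion) × 0.247 / 0.753 ≈ −£20 billion.
The government should cut lump-sum taxes by £20 billion.

−£20 billion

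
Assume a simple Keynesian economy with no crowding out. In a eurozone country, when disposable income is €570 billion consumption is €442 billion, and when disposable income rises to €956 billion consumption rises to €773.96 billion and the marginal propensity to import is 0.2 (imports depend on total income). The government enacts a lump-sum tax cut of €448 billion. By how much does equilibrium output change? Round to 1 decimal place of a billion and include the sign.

+€1,133.2 billion

MPC = ΔC/ΔYd = (773.96 − 442)/(956 − 570) = 331.96/386 = 0.86.
A lump-sum tax change of −€448 billion shifts disposable income by +€448 billion; first-round consumption changes by −c × ΔT = −0.86 × (−€448 billion) = +€385.28 billion.
Expenditure multiplier = 1/(1 − c + m) = 1/(1 − 0.86 + 0.2) = 1/0.34 ≈ 2.941.
The tax multiplier is −c × k ≈ −2.529, so ΔY = k × (−c·ΔT) = (+€385.28 billion) / 0.34 ≈ +€1,133.2 billion.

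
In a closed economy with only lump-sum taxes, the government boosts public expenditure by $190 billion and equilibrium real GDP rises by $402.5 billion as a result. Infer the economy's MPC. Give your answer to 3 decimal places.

0.528

Implied spending multiplier k = ΔY/ΔG = 402.5/190 ≈ 2.1184.
Since k = 1/(1 − MPC), MPC = 1 − 1/k = 1 − ΔG/ΔY = 1 − 190/402.5 ≈ 0.528.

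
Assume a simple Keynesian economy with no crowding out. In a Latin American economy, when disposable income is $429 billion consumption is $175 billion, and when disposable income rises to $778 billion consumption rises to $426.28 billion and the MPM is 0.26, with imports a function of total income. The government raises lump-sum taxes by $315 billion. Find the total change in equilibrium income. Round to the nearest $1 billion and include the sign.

MPC = ΔC/ΔYd = (426.28 − 175)/(778 − 429) = 251.28/349 = 0.72.
A lump-sum tax change of +$315 billion shifts disposable income by −$315 billion; first-round consumption changes by −c × ΔT = −0.72 × (+$315 billion) = −$226.8 billion.
Expenditure multiplier = 1/(1 − c + m) = 1/(1 − 0.72 + 0.26) = 1/0.54 ≈ 1.852.
The tax multiplier is −c × k ≈ −1.333, so ΔY = k × (−c·ΔT) = (−$226.8 billion) / 0.54 = −$420 billion.

−$420 billion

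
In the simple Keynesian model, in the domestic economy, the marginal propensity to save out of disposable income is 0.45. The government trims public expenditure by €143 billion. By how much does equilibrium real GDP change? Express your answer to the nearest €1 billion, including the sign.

MPC = 1 − MPS = 1 − 0.45 = 0.55.
Government-spending multiplier = 1/(1 − MPC) = 1/(1 − 0.55) = 1/0.45 ≈ 2.222.
ΔY = k × ΔG = (−€143 billion) / 0.45 ≈ −€318 billion.

−€318 billion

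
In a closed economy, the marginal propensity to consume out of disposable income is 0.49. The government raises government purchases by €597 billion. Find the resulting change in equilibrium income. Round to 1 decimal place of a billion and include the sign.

+€1,170.6 billion

Expenditure multiplier = 1/(1 − MPC) = 1/(1 − 0.49) = 1/0.51 ≈ 1.961.
ΔY = k × ΔG = (+€597 billion) / 0.51 ≈ +€1,170.6 billion.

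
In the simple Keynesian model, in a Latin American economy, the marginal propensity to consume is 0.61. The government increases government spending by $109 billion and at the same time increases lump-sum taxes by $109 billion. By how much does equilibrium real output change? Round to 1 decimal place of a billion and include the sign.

+$109.0 billion

Expenditure multiplier = 1/(1 − MPC) = 1/(1 − 0.61) = 1/0.39 ≈ 2.564.
ΔG contributes k·ΔG = (+$109 billion) / 0.39 ≈ +$279.5 billion.
ΔT of +$109 billion changes first-round spending by −c·ΔT = −$66.49 billion, contributing k·(−c·ΔT) = (−$66.49 billion) / 0.39 ≈ −$170.5 billion.
With ΔG = ΔT and no other leakages, the balanced-budget multiplier is 1, so ΔY = ΔG = +$109 billion.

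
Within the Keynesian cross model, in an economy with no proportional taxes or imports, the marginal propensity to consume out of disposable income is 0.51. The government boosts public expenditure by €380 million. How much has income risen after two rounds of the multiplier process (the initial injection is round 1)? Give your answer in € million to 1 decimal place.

Round 1 adds ΔG = €380 million; each later round is MPC = 0.51 times the previous.
After 2 rounds: 380 + 193.8 = ΔG·(1 − c^2)/(1 − c) = 380 × (1 − 0.2601)/0.49 = €573.8 million.

€573.8 million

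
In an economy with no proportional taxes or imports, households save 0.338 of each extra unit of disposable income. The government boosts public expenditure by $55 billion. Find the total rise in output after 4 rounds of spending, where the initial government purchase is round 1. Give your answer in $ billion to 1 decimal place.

$131.5 billion

MPC = 1 − MPS = 1 − 0.338 = 0.662.
Round 1 adds ΔG = $55 billion; each later round is MPC = 0.662 times the previous.
After 4 rounds: 55 + 36.41 + 24.10342 + 15.95646404 = ΔG·(1 − c^4)/(1 − c) = 55 × (1 − 0.192057803536)/0.338 ≈ $131.5 billion.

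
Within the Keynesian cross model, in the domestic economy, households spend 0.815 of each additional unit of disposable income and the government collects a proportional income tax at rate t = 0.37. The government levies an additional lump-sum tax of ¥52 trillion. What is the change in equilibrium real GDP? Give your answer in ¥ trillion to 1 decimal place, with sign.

A lump-sum tax change of +¥52 trillion shifts disposable income by −¥52 trillion; first-round consumption changes by −c × ΔT = −0.815 × (+¥52 trillion) = −¥42.38 trillion.
Expenditure multiplier = 1/(1 − c(1−t)) = 1/(1 − 0.815×0.63) = 1/0.48655 ≈ 2.055.
The tax multiplier is −c × k ≈ −1.675, so ΔY = k × (−c·ΔT) = (−¥42.38 trillion) / 0.48655 ≈ −¥87.1 trillion.

−¥87.1 trillion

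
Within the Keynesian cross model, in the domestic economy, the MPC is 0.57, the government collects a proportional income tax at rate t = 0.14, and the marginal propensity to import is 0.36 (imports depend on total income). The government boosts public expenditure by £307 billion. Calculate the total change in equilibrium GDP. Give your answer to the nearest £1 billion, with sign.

Expenditure multiplier = 1/(1 − c(1−t) + m) = 1/(1 − 0.57×0.86 + 0.36) = 1/0.8698 ≈ 1.15.
ΔY = k × ΔG = (+£307 billion) / 0.8698 ≈ +£353 billion.

+£353 billion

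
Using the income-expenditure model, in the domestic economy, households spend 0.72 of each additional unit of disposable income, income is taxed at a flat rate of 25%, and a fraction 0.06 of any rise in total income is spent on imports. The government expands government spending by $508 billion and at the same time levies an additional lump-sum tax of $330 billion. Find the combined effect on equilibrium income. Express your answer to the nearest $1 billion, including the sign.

+$520 billion

Expenditure multiplier = 1/(1 − c(1−t) + m) = 1/(1 − 0.72×0.75 + 0.06) = 1/0.52 ≈ 1.923.
ΔG contributes k·ΔG = (+$508 billion) / 0.52 ≈ +$976.9 billion.
ΔT of +$330 billion changes first-round spending by −c·ΔT = −$237.6 billion, contributing k·(−c·ΔT) = (−$237.6 billion) / 0.52 ≈ −$456.9 billion.
Net ΔY = k(ΔG − c·ΔT) = (+$270.4 billion) / 0.52 = +$520 billion.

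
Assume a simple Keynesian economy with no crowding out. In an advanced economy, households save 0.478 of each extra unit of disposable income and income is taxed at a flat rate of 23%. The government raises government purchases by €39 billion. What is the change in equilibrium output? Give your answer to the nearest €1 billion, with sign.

MPC = 1 − MPS = 1 − 0.478 = 0.522.
Expenditure multiplier = 1/(1 − c(1−t)) = 1/(1 − 0.522×0.77) = 1/0.59806 ≈ 1.672.
ΔY = k × ΔG = (+€39 billion) / 0.59806 ≈ +€65 billion.

+€65 billion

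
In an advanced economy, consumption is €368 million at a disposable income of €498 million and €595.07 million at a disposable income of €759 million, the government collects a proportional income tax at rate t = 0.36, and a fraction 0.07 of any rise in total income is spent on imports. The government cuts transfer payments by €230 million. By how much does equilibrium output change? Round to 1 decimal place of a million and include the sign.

−€389.9 million

MPC = ΔC/ΔYd = (595.07 − 368)/(759 − 498) = 227.07/261 = 0.87.
The transfer change shifts disposable income by −€230 million, so first-round consumption changes by c·ΔTR = 0.87 × (−€230 million) = −€200.1 million.
Expenditure multiplier = 1/(1 − c(1−t) + m) = 1/(1 − 0.87×0.64 + 0.07) = 1/0.5132 ≈ 1.949.
The transfer multiplier is c × k ≈ 1.695, so ΔY = k × (c·ΔTR) = (−€200.1 million) / 0.5132 ≈ −€389.9 million.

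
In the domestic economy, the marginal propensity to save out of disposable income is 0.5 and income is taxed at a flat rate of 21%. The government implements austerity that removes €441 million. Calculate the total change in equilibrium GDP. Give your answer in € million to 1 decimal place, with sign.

−€728.9 million

MPC = 1 − MPS = 1 − 0.5 = 0.5.
Expenditure multiplier = 1/(1 − c(1−t)) = 1/(1 − 0.5×0.79) = 1/0.605 ≈ 1.653.
ΔY = k × ΔG = (−€441 million) / 0.605 ≈ −€728.9 million.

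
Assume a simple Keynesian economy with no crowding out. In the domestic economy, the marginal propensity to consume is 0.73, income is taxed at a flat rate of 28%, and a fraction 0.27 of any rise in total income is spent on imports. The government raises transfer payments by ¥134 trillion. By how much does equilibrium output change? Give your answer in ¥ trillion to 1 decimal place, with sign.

+¥131.4 trillion

The transfer change shifts disposable income by +¥134 trillion, so first-round consumption changes by c·ΔTR = 0.73 × (+¥134 trillion) = +¥97.82 trillion.
Expenditure multiplier = 1/(1 − c(1−t) + m) = 1/(1 − 0.73×0.72 + 0.27) = 1/0.7444 ≈ 1.343.
The transfer multiplier is c × k ≈ 0.981, so ΔY = k × (c·ΔTR) = (+¥97.82 trillion) / 0.7444 ≈ +¥131.4 trillion.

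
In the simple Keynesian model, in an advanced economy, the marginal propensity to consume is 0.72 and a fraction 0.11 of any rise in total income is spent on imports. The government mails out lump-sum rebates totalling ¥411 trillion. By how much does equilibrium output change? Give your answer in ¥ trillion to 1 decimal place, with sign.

A lump-sum tax change of −¥411 trillion shifts disposable income by +¥411 trillion; first-round consumption changes by −c × ΔT = −0.72 × (−¥411 trillion) = +¥295.92 trillion.
Expenditure multiplier = 1/(1 − c + m) = 1/(1 − 0.72 + 0.11) = 1/0.39 ≈ 2.564.
The tax multiplier is −c × k ≈ −1.846, so ΔY = k × (−c·ΔT) = (+¥295.92 trillion) / 0.39 ≈ +¥758.8 trillion.

+¥758.8 trillion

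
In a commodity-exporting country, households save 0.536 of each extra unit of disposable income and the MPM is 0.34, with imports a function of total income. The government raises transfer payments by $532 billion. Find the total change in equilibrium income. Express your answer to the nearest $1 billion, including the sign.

MPC = 1 − MPS = 1 − 0.536 = 0.464.
The transfer change shifts disposable income by +$532 billion, so first-round consumption changes by c·ΔTR = 0.464 × (+$532 billion) = +$246.848 billion.
Expenditure multiplier = 1/(1 − c + m) = 1/(1 − 0.464 + 0.34) = 1/0.876 ≈ 1.142.
The transfer multiplier is c × k ≈ 0.53, so ΔY = k × (c·ΔTR) = (+$246.848 billion) / 0.876 ≈ +$282 billion.

+$282 billion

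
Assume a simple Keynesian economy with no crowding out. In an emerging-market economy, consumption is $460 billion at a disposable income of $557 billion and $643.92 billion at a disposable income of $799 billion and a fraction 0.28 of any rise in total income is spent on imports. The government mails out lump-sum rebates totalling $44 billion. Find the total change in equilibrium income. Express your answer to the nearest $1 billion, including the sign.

+$64 billion

MPC = ΔC/ΔYd = (643.92 − 460)/(799 − 557) = 183.92/242 = 0.76.
A lump-sum tax change of −$44 billion shifts disposable income by +$44 billion; first-round consumption changes by −c × ΔT = −0.76 × (−$44 billion) = +$33.44 billion.
Expenditure multiplier = 1/(1 − c + m) = 1/(1 − 0.76 + 0.28) = 1/0.52 ≈ 1.923.
The tax multiplier is −c × k ≈ −1.462, so ΔY = k × (−c·ΔT) = (+$33.44 billion) / 0.52 ≈ +$64 billion.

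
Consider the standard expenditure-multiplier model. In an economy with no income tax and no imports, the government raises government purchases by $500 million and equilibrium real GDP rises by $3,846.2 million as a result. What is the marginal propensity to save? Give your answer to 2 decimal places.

0.13

Implied spending multiplier k = ΔY/ΔG = 3,846.2/500 = 7.6924.
Since k = 1/(1 − MPC), MPC = 1 − 1/k = 1 − ΔG/ΔY = 1 − 500/3,846.2 ≈ 0.87.
MPS = 1 − MPC = 0.13.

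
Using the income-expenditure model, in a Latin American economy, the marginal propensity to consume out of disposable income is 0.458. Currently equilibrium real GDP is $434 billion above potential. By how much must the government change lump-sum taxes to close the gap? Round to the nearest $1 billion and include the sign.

Spending multiplier = 1/(1 − MPC) = 1/(1 − 0.458) = 1/0.542 ≈ 1.845.
Tax multiplier = −c·k = −0.458/0.542 ≈ −0.845. Need ΔY = −$434 billion, so ΔT = ΔY/(−c·k) = −(−$434 billion) × 0.542 / 0.458 ≈ +$514 billion.
The government should raise lump-sum taxes by $514 billion.

+$514 billion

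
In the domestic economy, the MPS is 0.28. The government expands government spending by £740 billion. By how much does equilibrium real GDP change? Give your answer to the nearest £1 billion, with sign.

+£2,643 billion

MPC = 1 − MPS = 1 − 0.28 = 0.72.
Government-spending multiplier = 1/(1 − MPC) = 1/(1 − 0.72) = 1/0.28 ≈ 3.571.
ΔY = k × ΔG = (+£740 billion) / 0.28 ≈ +£2,643 billion.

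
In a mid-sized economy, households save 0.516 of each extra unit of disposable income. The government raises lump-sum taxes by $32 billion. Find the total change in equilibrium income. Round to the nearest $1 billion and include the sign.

−$30 billion

MPC = 1 − MPS = 1 − 0.516 = 0.484.
A lump-sum tax change of +$32 billion shifts disposable income by −$32 billion; first-round consumption changes by −c × ΔT = −0.484 × (+$32 billion) = −$15.488 billion.
Expenditure multiplier = 1/(1 − MPC) = 1/(1 − 0.484) = 1/0.516 ≈ 1.938.
The tax multiplier is −c × k ≈ −0.938, so ΔY = k × (−c·ΔT) = (−$15.488 billion) / 0.516 ≈ −$30 billion.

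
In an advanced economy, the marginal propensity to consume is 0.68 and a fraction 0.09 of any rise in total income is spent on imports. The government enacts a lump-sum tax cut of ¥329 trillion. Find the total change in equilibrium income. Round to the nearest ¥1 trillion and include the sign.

+¥546 trillion

A lump-sum tax change of −¥329 trillion shifts disposable income by +¥329 trillion; first-round consumption changes by −c × ΔT = −0.68 × (−¥329 trillion) = +¥223.72 trillion.
Expenditure multiplier = 1/(1 − c + m) = 1/(1 − 0.68 + 0.09) = 1/0.41 ≈ 2.439.
The tax multiplier is −c × k ≈ −1.659, so ΔY = k × (−c·ΔT) = (+¥223.72 trillion) / 0.41 ≈ +¥546 trillion.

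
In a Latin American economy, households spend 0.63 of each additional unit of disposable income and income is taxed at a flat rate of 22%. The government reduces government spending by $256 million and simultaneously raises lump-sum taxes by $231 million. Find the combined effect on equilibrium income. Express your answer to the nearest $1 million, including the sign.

Expenditure multiplier = 1/(1 − c(1−t)) = 1/(1 − 0.63×0.78) = 1/0.5086 ≈ 1.966.
ΔG contributes k·ΔG = (−$256 million) / 0.5086 ≈ −$503.3 million.
ΔT of +$231 million changes first-round spending by −c·ΔT = −$145.53 million, contributing k·(−c·ΔT) = (−$145.53 million) / 0.5086 ≈ −$286.1 million.
Net ΔY = k(ΔG − c·ΔT) = (−$401.53 million) / 0.5086 ≈ −$789 million.

−$789 million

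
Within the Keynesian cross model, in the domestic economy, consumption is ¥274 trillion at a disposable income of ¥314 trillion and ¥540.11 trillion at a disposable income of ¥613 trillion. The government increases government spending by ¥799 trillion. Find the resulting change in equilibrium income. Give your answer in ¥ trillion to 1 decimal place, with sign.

+¥7,263.6 trillion

MPC = ΔC/ΔYd = (540.11 − 274)/(613 − 314) = 266.11/299 = 0.89.
Expenditure multiplier = 1/(1 − MPC) = 1/(1 − 0.89) = 1/0.11 ≈ 9.091.
ΔY = k × ΔG = (+¥799 trillion) / 0.11 ≈ +¥7,263.6 trillion.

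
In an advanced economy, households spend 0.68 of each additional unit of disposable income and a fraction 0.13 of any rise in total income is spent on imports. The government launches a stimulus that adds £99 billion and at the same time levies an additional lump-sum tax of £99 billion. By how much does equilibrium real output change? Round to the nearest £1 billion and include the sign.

Expenditure multiplier = 1/(1 − c + m) = 1/(1 − 0.68 + 0.13) = 1/0.45 ≈ 2.222.
ΔG contributes k·ΔG = (+£99 billion) / 0.45 = +£220 billion.
ΔT of +£99 billion changes first-round spending by −c·ΔT = −£67.32 billion, contributing k·(−c·ΔT) = (−£67.32 billion) / 0.45 = −£149.6 billion.
Net ΔY = k(ΔG − c·ΔT) = (+£31.68 billion) / 0.45 ≈ +£70 billion.

+£70 billion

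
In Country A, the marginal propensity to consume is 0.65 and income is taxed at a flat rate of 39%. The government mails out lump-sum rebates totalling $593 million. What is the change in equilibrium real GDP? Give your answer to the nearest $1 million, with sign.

A lump-sum tax change of −$593 million shifts disposable income by +$593 million; first-round consumption changes by −c × ΔT = −0.65 × (−$593 million) = +$385.45 million.
Expenditure multiplier = 1/(1 − c(1−t)) = 1/(1 − 0.65×0.61) = 1/0.6035 ≈ 1.657.
The tax multiplier is −c × k ≈ −1.077, so ΔY = k × (−c·ΔT) = (+$385.45 million) / 0.6035 ≈ +$639 million.

+$639 million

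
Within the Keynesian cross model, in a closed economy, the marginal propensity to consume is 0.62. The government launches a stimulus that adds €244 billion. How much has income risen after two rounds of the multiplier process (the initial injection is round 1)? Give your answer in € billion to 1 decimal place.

Round 1 adds ΔG = €244 billion; each later round is MPC = 0.62 times the previous.
After 2 rounds: 244 + 151.28 = ΔG·(1 − c^2)/(1 − c) = 244 × (1 − 0.3844)/0.38 ≈ €395.3 billion.

€395.3 billion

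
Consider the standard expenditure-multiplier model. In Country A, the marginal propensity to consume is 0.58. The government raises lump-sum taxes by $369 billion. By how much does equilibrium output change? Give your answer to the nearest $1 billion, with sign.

A lump-sum tax change of +$369 billion shifts disposable income by −$369 billion; first-round consumption changes by −c × ΔT = −0.58 × (+$369 billion) = −$214.02 billion.
Expenditure multiplier = 1/(1 − MPC) = 1/(1 − 0.58) = 1/0.42 ≈ 2.381.
The tax multiplier is −c × k ≈ −1.381, so ΔY = k × (−c·ΔT) = (−$214.02 billion) / 0.42 ≈ −$510 billion.

−$510 billion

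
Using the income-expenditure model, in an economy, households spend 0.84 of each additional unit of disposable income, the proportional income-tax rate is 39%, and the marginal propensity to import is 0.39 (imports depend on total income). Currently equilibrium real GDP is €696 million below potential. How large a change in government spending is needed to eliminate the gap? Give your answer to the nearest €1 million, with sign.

Spending multiplier = 1/(1 − c(1−t) + m) = 1/(1 − 0.84×0.61 + 0.39) = 1/0.8776 ≈ 1.139.
Need ΔY = +€696 million, so ΔG = ΔY/k = (+€696 million) × 0.8776 ≈ +€611 million.
The government should increase government spending by €611 million.

+€611 million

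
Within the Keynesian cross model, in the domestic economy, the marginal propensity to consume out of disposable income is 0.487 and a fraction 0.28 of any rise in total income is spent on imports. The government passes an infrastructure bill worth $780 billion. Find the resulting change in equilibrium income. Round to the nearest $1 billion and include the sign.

Government-spending multiplier = 1/(1 − c + m) = 1/(1 − 0.487 + 0.28) = 1/0.793 ≈ 1.261.
ΔY = k × ΔG = (+$780 billion) / 0.793 ≈ +$984 billion.

+$984 billion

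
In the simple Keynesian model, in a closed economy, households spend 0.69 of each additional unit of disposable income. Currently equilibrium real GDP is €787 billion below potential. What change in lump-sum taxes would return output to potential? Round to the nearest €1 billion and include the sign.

−€354 billion

Spending multiplier = 1/(1 − MPC) = 1/(1 − 0.69) = 1/0.31 ≈ 3.226.
Tax multiplier = −c·k = −0.69/0.31 ≈ −2.226. Need ΔY = +€787 billion, so ΔT = ΔY/(−c·k) = −(+€787 billion) × 0.31 / 0.69 ≈ −€354 billion.
The government should cut lump-sum taxes by €354 billion.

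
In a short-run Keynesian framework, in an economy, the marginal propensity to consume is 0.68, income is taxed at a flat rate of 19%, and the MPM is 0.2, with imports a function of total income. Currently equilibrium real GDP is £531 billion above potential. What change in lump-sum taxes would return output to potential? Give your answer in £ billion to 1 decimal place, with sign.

+£506.9 billion

Spending multiplier = 1/(1 − c(1−t) + m) = 1/(1 − 0.68×0.81 + 0.2) = 1/0.6492 ≈ 1.54.
Tax multiplier = −c·k = −0.68/0.6492 ≈ −1.047. Need ΔY = −£531 billion, so ΔT = ΔY/(−c·k) = −(−£531 billion) × 0.6492 / 0.68 ≈ +£506.9 billion.
The government should raise lump-sum taxes by £506.9 billion.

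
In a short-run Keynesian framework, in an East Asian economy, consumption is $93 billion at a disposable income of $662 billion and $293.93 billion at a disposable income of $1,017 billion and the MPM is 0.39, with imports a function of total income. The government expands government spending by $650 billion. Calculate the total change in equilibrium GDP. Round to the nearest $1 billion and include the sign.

+$789 billion

MPC = ΔC/ΔYd = (293.93 − 93)/(1,017 − 662) = 200.93/355 = 0.566.
Spending multiplier = 1/(1 − c + m) = 1/(1 − 0.566 + 0.39) = 1/0.824 ≈ 1.214.
ΔY = k × ΔG = (+$650 billion) / 0.824 ≈ +$789 billion.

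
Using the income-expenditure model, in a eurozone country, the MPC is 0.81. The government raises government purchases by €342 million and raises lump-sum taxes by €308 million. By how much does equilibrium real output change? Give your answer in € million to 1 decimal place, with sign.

+€486.9 million

Expenditure multiplier = 1/(1 − MPC) = 1/(1 − 0.81) = 1/0.19 ≈ 5.263.
ΔG contributes k·ΔG = (+€342 million) / 0.19 = +€1,800 million.
ΔT of +€308 million changes first-round spending by −c·ΔT = −€249.48 million, contributing k·(−c·ΔT) = (−€249.48 million) / 0.19 ≈ −€1,313.1 million.
Net ΔY = k(ΔG − c·ΔT) = (+€92.52 million) / 0.19 ≈ +€486.9 million.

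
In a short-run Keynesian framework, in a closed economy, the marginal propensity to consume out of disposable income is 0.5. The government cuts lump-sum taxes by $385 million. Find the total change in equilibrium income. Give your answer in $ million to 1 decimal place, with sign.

A lump-sum tax change of −$385 million shifts disposable income by +$385 million; first-round consumption changes by −c × ΔT = −0.5 × (−$385 million) = +$192.5 million.
Expenditure multiplier = 1/(1 − MPC) = 1/(1 − 0.5) = 1/0.5 = 2.
The tax multiplier is −c × k = −1, so ΔY = k × (−c·ΔT) = (+$192.5 million) / 0.5 = +$385 million.

+$385.0 million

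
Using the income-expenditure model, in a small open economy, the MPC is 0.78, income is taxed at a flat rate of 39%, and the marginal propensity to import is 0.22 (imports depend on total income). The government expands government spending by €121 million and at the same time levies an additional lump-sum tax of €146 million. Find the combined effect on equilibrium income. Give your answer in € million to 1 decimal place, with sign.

Expenditure multiplier = 1/(1 − c(1−t) + m) = 1/(1 − 0.78×0.61 + 0.22) = 1/0.7442 ≈ 1.344.
ΔG contributes k·ΔG = (+€121 million) / 0.7442 ≈ +€162.6 million.
ΔT of +€146 million changes first-round spending by −c·ΔT = −€113.88 million, contributing k·(−c·ΔT) = (−€113.88 million) / 0.7442 ≈ −€153 million.
Net ΔY = k(ΔG − c·ΔT) = (+€7.12 million) / 0.7442 ≈ +€9.6 million.

+€9.6 million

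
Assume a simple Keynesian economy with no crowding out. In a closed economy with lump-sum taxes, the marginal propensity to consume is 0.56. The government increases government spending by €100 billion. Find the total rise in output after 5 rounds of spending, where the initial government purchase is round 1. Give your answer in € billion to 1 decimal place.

Round 1 adds ΔG = €100 billion; each later round is MPC = 0.56 times the previous.
After 5 rounds: 100 + 56 + 31.36 + 17.5616 + 9.834496 = ΔG·(1 − c^5)/(1 − c) = 100 × (1 − 0.0550731776)/0.44 ≈ €214.8 billion.

€214.8 billion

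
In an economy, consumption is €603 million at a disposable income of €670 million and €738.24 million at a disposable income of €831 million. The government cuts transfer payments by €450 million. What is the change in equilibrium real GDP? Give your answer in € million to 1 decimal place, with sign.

−€2,362.5 million

MPC = ΔC/ΔYd = (738.24 − 603)/(831 − 670) = 135.24/161 = 0.84.
The transfer change shifts disposable income by −€450 million, so first-round consumption changes by c·ΔTR = 0.84 × (−€450 million) = −€378 million.
Expenditure multiplier = 1/(1 − MPC) = 1/(1 − 0.84) = 1/0.16 = 6.25.
The transfer multiplier is c × k = 5.25, so ΔY = k × (c·ΔTR) = (−€378 million) / 0.16 = −€2,362.5 million.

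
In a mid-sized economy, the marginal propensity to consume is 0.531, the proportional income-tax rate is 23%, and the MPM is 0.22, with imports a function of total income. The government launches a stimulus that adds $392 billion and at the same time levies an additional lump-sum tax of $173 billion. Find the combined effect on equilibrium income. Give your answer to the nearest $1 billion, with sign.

+$370 billion

Expenditure multiplier = 1/(1 − c(1−t) + m) = 1/(1 − 0.531×0.77 + 0.22) = 1/0.81113 ≈ 1.233.
ΔG contributes k·ΔG = (+$392 billion) / 0.81113 ≈ +$483.3 billion.
ΔT of +$173 billion changes first-round spending by −c·ΔT = −$91.863 billion, contributing k·(−c·ΔT) = (−$91.863 billion) / 0.81113 ≈ −$113.3 billion.
Net ΔY = k(ΔG − c·ΔT) = (+$300.137 billion) / 0.81113 ≈ +$370 billion.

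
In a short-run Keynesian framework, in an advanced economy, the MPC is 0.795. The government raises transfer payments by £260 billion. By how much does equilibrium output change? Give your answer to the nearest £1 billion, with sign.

The transfer change shifts disposable income by +£260 billion, so first-round consumption changes by c·ΔTR = 0.795 × (+£260 billion) = +£206.7 billion.
Expenditure multiplier = 1/(1 − MPC) = 1/(1 − 0.795) = 1/0.205 ≈ 4.878.
The transfer multiplier is c × k ≈ 3.878, so ΔY = k × (c·ΔTR) = (+£206.7 billion) / 0.205 ≈ +£1,008 billion.

+£1,008 billion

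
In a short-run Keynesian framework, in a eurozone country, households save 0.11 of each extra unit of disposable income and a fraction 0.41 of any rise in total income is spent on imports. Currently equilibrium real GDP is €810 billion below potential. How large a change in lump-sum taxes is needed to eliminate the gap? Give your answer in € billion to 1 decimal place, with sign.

MPC = 1 − MPS = 1 − 0.11 = 0.89.
Spending multiplier = 1/(1 − c + m) = 1/(1 − 0.89 + 0.41) = 1/0.52 ≈ 1.923.
Tax multiplier = −c·k = −0.89/0.52 ≈ −1.712. Need ΔY = +€810 billion, so ΔT = ΔY/(−c·k) = −(+€810 billion) × 0.52 / 0.89 ≈ −€473.3 billion.
The government should cut lump-sum taxes by €473.3 billion.

−€473.3 billion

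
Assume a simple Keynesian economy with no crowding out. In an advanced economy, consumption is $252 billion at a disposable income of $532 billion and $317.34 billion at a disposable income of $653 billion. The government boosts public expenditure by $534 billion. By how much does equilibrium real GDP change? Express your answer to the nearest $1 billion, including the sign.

MPC = ΔC/ΔYd = (317.34 − 252)/(653 − 532) = 65.34/121 = 0.54.
Expenditure multiplier = 1/(1 − MPC) = 1/(1 − 0.54) = 1/0.46 ≈ 2.174.
ΔY = k × ΔG = (+$534 billion) / 0.46 ≈ +$1,161 billion.

+$1,161 billion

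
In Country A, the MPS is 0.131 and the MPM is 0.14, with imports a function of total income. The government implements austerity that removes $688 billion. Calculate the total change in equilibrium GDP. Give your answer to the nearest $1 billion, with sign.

MPC = 1 − MPS = 1 − 0.131 = 0.869.
Expenditure multiplier = 1/(1 − c + m) = 1/(1 − 0.869 + 0.14) = 1/0.271 ≈ 3.69.
ΔY = k × ΔG = (−$688 billion) / 0.271 ≈ −$2,539 billion.

−$2,539 billion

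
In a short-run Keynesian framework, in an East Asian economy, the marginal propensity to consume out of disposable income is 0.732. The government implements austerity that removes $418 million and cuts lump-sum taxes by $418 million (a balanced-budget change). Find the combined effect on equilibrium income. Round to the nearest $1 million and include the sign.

Expenditure multiplier = 1/(1 − MPC) = 1/(1 − 0.732) = 1/0.268 ≈ 3.731.
ΔG contributes k·ΔG = (−$418 million) / 0.268 ≈ −$1,559.7 million.
ΔT of −$418 million changes first-round spending by −c·ΔT = +$305.976 million, contributing k·(−c·ΔT) = (+$305.976 million) / 0.268 ≈ +$1,141.7 million.
With ΔG = ΔT and no other leakages, the balanced-budget multiplier is 1, so ΔY = ΔG = −$418 million.

−$418 million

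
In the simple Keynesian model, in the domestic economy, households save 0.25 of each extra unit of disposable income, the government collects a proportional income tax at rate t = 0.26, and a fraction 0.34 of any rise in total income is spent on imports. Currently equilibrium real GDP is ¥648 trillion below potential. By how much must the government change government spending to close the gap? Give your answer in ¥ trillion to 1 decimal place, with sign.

+¥508.7 trillion

MPC = 1 − MPS = 1 − 0.25 = 0.75.
Spending multiplier = 1/(1 − c(1−t) + m) = 1/(1 − 0.75×0.74 + 0.34) = 1/0.785 ≈ 1.274.
Need ΔY = +¥648 trillion, so ΔG = ΔY/k = (+¥648 trillion) × 0.785 ≈ +¥508.7 trillion.
The government should increase government spending by ¥508.7 trillion.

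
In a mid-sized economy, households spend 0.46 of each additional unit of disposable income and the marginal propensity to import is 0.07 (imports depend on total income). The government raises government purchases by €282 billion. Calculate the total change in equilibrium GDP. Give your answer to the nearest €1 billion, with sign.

Government-spending multiplier = 1/(1 − c + m) = 1/(1 − 0.46 + 0.07) = 1/0.61 ≈ 1.639.
ΔY = k × ΔG = (+€282 billion) / 0.61 ≈ +€462 billion.

+€462 billion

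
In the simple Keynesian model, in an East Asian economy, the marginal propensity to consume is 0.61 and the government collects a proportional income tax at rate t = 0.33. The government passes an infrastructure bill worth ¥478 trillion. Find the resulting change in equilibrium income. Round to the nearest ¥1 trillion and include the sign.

Government-spending multiplier = 1/(1 − c(1−t)) = 1/(1 − 0.61×0.67) = 1/0.5913 ≈ 1.691.
ΔY = k × ΔG = (+¥478 trillion) / 0.5913 ≈ +¥808 trillion.

+¥808 trillion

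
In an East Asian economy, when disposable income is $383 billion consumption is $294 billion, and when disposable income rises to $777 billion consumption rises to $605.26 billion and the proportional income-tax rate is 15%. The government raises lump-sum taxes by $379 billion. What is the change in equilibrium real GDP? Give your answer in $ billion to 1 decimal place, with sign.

−$911.4 billion

MPC = ΔC/ΔYd = (605.26 − 294)/(777 − 383) = 311.26/394 = 0.79.
A lump-sum tax change of +$379 billion shifts disposable income by −$379 billion; first-round consumption changes by −c × ΔT = −0.79 × (+$379 billion) = −$299.41 billion.
Expenditure multiplier = 1/(1 − c(1−t)) = 1/(1 − 0.79×0.85) = 1/0.3285 ≈ 3.044.
The tax multiplier is −c × k ≈ −2.405, so ΔY = k × (−c·ΔT) = (−$299.41 billion) / 0.3285 ≈ −$911.4 billion.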